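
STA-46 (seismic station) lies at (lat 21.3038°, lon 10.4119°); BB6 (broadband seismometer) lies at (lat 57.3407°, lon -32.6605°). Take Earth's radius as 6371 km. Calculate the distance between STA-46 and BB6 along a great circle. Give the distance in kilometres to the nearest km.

5303 km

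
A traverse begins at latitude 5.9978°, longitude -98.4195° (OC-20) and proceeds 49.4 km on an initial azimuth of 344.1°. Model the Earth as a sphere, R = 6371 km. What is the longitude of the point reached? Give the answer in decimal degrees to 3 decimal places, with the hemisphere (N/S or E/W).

δ = d/R = 49.4/6371 = 0.007754 rad
φ₂ = arcsin(sin φ₁ cos δ + cos φ₁ sin δ cos θ)
   = arcsin(0.10449·0.99997 + 0.99453·0.00775·0.96174) = 6.42505°
λ₂ = λ₁ + atan2(sin θ sin δ cos φ₁, cos δ − sin φ₁ sin φ₂) = -98.54198°

98.542°W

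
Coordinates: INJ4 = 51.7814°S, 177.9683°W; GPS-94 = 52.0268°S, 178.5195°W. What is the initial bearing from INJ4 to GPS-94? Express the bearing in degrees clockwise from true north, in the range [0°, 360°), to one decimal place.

234.0°

Δλ = -0.5512°
y = sin Δλ · cos φ₂ = -0.005919
x = cos φ₁ sin φ₂ − sin φ₁ cos φ₂ cos Δλ = -0.004305
θ = atan2(y, x) = -126.0308° → 233.9692° (mod 360°)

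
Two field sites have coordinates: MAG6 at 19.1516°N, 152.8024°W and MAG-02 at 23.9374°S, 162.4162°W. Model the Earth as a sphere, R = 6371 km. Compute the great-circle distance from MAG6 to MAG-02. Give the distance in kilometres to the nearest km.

Δφ = -43.0890°,  Δλ = -9.6138°
a = sin²(Δφ/2) + cos φ₁ cos φ₂ sin²(Δλ/2) = 0.140916
c = 2·arcsin(√a) = 0.769631 rad = 44.0966°
d = R·c = 6371 × 0.769631 = 4903.3 km

4903 km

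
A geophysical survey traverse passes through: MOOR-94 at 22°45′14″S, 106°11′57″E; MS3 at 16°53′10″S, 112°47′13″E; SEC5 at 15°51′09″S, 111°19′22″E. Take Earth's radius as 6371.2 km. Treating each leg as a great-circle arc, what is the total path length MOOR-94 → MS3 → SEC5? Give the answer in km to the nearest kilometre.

MOOR-94: φ = -22.75389°, λ = +106.19917°
MS3: φ = -16.88611°, λ = +112.78694°
SEC5: φ = -15.85250°, λ = +111.32278°
MOOR-94→MS3: c = 0.148905 rad, d = 948.70 km
MS3→SEC5: c = 0.030440 rad, d = 193.94 km
Total = 948.70 + 193.94 = 1142.64 km

1143 km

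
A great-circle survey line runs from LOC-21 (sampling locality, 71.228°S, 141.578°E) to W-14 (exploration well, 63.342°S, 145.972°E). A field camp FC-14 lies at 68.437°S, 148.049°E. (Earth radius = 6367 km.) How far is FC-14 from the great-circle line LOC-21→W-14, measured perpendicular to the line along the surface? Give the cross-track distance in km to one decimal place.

183.2 km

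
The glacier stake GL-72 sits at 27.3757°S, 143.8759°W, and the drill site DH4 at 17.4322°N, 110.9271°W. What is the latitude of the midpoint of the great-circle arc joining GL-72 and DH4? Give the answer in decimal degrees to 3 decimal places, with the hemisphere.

5.183°S

Bx = cos φ₂ cos Δλ = 0.800616,  By = cos φ₂ sin Δλ = 0.518910
φₘ = atan2(sin φ₁ + sin φ₂, √((cos φ₁ + Bx)² + By²)) = -5.18317°
λₘ = λ₁ + atan2(By, cos φ₁ + Bx) = -126.79387°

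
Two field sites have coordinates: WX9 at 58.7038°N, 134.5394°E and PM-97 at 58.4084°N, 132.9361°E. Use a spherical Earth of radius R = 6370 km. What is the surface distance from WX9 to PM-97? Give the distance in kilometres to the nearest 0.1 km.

98.6 km

Δφ = -0.2954°,  Δλ = -1.6033°
a = sin²(Δφ/2) + cos φ₁ cos φ₂ sin²(Δλ/2) = 0.000060
c = 2·arcsin(√a) = 0.015481 rad = 0.8870°
d = R·c = 6370 × 0.015481 = 98.6 km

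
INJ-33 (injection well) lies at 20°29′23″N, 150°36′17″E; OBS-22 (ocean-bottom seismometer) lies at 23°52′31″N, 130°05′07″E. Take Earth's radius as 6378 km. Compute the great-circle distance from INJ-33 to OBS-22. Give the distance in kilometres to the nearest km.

INJ-33: φ = +20.48972°, λ = +150.60472°
OBS-22: φ = +23.87528°, λ = +130.08528°
Δφ = 3.3856°,  Δλ = -20.5194°
a = sin²(Δφ/2) + cos φ₁ cos φ₂ sin²(Δλ/2) = 0.028046
c = 2·arcsin(√a) = 0.336525 rad = 19.2815°
d = R·c = 6378 × 0.336525 = 2146.4 km

2146 km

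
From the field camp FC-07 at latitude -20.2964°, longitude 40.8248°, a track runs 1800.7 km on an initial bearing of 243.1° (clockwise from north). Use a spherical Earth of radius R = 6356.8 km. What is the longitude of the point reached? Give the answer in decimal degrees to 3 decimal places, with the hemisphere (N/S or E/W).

24.602°E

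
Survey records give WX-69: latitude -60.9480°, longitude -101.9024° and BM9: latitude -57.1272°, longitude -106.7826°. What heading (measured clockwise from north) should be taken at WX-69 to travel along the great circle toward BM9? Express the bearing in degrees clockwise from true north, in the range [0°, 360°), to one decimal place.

324.6°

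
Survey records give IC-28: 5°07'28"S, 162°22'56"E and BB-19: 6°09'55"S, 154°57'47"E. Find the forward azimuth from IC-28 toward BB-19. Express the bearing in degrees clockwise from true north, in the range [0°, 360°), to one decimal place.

261.6°

IC-28: φ = -5.12444°, λ = +162.38222°
BB-19: φ = -6.16528°, λ = +154.96306°
Δλ = -7.4192°
y = sin Δλ · cos φ₂ = -0.128380
x = cos φ₁ sin φ₂ − sin φ₁ cos φ₂ cos Δλ = -0.018908
θ = atan2(y, x) = -98.3785° → 261.6215° (mod 360°)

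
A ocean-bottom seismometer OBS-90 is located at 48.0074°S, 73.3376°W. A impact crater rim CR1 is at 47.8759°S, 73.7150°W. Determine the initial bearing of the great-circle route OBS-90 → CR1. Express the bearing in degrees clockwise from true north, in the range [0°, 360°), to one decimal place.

297.3°

Δλ = -0.3774°
y = sin Δλ · cos φ₂ = -0.004418
x = cos φ₁ sin φ₂ − sin φ₁ cos φ₂ cos Δλ = 0.002284
θ = atan2(y, x) = -62.6593° → 297.3407° (mod 360°)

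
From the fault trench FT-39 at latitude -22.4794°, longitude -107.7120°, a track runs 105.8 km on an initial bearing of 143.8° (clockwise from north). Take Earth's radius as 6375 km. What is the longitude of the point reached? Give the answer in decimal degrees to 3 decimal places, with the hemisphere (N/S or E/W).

δ = d/R = 105.8/6375 = 0.016596 rad
φ₂ = arcsin(sin φ₁ cos δ + cos φ₁ sin δ cos θ)
   = arcsin(-0.38235·0.99986 + 0.92402·0.01660·-0.80696) = -23.24557°
λ₂ = λ₁ + atan2(sin θ sin δ cos φ₁, cos δ − sin φ₁ sin φ₂) = -107.10080°

107.101°W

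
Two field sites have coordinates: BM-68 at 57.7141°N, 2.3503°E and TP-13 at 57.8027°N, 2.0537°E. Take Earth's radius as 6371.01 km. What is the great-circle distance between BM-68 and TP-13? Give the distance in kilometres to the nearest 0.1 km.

Δφ = 0.0886°,  Δλ = -0.2966°
a = sin²(Δφ/2) + cos φ₁ cos φ₂ sin²(Δλ/2) = 0.000003
c = 2·arcsin(√a) = 0.003165 rad = 0.1813°
d = R·c = 6371.01 × 0.003165 = 20.2 km

20.2 km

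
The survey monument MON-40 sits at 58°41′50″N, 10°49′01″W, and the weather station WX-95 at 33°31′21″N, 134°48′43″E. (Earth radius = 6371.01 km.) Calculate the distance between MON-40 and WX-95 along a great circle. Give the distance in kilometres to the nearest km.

MON-40: φ = +58.69722°, λ = -10.81694°
WX-95: φ = +33.52250°, λ = +134.81194°
Δφ = -25.1747°,  Δλ = 145.6289°
a = sin²(Δφ/2) + cos φ₁ cos φ₂ sin²(Δλ/2) = 0.442820
c = 2·arcsin(√a) = 1.456187 rad = 83.4333°
d = R·c = 6371.01 × 1.456187 = 9277.4 km

9277 km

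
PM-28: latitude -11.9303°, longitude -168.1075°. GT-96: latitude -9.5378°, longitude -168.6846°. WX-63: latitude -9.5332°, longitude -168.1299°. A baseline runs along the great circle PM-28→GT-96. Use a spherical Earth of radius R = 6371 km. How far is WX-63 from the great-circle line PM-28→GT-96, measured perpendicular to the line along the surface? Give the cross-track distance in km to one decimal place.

δ₁₃ = central angle PM-28→WX-63 = 0.041839 rad  (haversine)
θ₁₃ = bearing PM-28→WX-63 = 359.472°,  θ₁₂ = bearing PM-28→GT-96 = 346.613°
dₓₜ = R·arcsin(sin δ₁₃ · sin(θ₁₃ − θ₁₂)) = 6371·arcsin(0.04183·sin(12.859°)) = 59.308 km
|dₓₜ| = 59.308 km

59.3 km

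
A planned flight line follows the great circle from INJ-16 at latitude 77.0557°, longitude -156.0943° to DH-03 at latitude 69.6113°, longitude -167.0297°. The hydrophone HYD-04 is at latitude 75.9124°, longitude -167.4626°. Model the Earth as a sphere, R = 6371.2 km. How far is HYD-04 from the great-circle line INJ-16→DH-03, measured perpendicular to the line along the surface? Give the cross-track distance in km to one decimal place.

223.5 km

δ₁₃ = central angle INJ-16→HYD-04 = 0.050380 rad  (haversine)
θ₁₃ = bearing INJ-16→HYD-04 = 252.314°,  θ₁₂ = bearing INJ-16→DH-03 = 208.173°
dₓₜ = R·arcsin(sin δ₁₃ · sin(θ₁₃ − θ₁₂)) = 6371.2·arcsin(0.05036·sin(44.142°)) = 223.494 km
|dₓₜ| = 223.494 km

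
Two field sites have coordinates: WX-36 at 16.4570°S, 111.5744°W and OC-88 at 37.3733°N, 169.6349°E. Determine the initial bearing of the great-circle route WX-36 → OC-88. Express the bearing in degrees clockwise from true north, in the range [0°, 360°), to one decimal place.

308.8°

Δλ = -78.7907°
y = sin Δλ · cos φ₂ = -0.779538
x = cos φ₁ sin φ₂ − sin φ₁ cos φ₂ cos Δλ = 0.625903
θ = atan2(y, x) = -51.2385° → 308.7615° (mod 360°)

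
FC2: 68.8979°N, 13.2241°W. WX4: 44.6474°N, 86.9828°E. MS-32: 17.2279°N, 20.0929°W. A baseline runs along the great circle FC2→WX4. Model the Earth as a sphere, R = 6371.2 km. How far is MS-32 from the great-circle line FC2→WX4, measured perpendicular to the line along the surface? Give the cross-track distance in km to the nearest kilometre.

4377 km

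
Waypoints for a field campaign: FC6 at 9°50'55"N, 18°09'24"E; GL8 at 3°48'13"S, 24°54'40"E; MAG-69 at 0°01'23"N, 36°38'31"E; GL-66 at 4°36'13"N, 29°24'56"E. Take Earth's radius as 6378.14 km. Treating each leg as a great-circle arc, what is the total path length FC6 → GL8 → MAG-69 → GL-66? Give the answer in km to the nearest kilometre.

4019 km

FC6: φ = +9.84861°, λ = +18.15667°
GL8: φ = -3.80361°, λ = +24.91111°
MAG-69: φ = +0.02306°, λ = +36.64194°
GL-66: φ = +4.60361°, λ = +29.41556°
FC6→GL8: c = 0.265647 rad, d = 1694.33 km
GL8→MAG-69: c = 0.215217 rad, d = 1372.68 km
MAG-69→GL-66: c = 0.149212 rad, d = 951.69 km
Total = 1694.33 + 1372.68 + 951.69 = 4018.71 km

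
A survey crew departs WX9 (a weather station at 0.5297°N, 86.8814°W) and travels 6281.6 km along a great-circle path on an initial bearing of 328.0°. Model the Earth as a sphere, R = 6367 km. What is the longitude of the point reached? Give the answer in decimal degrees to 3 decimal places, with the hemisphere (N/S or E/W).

125.927°W

δ = d/R = 6281.6/6367 = 0.986587 rad
φ₂ = arcsin(sin φ₁ cos δ + cos φ₁ sin δ cos θ)
   = arcsin(0.00924·0.55154 + 0.99996·0.83415·0.84805) = 45.43597°
λ₂ = λ₁ + atan2(sin θ sin δ cos φ₁, cos δ − sin φ₁ sin φ₂) = -125.92696°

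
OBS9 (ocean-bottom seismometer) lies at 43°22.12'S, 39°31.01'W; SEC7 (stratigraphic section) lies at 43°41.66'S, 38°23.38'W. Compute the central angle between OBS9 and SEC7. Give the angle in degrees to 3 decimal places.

0.880°

OBS9: φ = -43.36867°, λ = -39.51683°
SEC7: φ = -43.69433°, λ = -38.38967°
Δφ = -0.3257°,  Δλ = 1.1272°
a = sin²(Δφ/2) + cos φ₁ cos φ₂ sin²(Δλ/2) = 0.000059
c = 2·arcsin(√a) = 0.015353 rad = 0.8797°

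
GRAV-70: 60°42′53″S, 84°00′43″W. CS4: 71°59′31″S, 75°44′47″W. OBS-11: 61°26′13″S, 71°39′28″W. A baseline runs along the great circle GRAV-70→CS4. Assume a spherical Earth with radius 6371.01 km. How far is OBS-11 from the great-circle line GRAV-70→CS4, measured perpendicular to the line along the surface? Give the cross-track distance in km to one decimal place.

GRAV-70: φ = -60.71472°, λ = -84.01194°
CS4: φ = -71.99194°, λ = -75.74639°
OBS-11: φ = -61.43694°, λ = -71.65778°
δ₁₃ = central angle GRAV-70→OBS-11 = 0.104883 rad  (haversine)
θ₁₃ = bearing GRAV-70→OBS-11 = 102.277°,  θ₁₂ = bearing GRAV-70→CS4 = 167.371°
dₓₜ = R·arcsin(sin δ₁₃ · sin(θ₁₃ − θ₁₂)) = 6371.01·arcsin(0.10469·sin(-65.094°)) = -605.870 km
|dₓₜ| = 605.870 km

605.9 km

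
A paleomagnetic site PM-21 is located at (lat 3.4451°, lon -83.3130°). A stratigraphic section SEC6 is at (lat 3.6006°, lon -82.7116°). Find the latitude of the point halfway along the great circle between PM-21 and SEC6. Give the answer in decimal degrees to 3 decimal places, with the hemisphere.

3.523°N

Bx = cos φ₂ cos Δλ = 0.997971,  By = cos φ₂ sin Δλ = 0.010475
φₘ = atan2(sin φ₁ + sin φ₂, √((cos φ₁ + Bx)² + By²)) = 3.52290°
λₘ = λ₁ + atan2(By, cos φ₁ + Bx) = -83.01233°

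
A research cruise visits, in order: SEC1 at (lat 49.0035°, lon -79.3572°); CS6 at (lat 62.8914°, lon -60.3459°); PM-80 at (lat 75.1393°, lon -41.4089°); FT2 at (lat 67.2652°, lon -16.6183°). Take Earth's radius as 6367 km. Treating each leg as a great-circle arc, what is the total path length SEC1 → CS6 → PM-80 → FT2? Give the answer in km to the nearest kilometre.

4697 km

SEC1→CS6: c = 0.302946 rad, d = 1928.86 km
CS6→PM-80: c = 0.241779 rad, d = 1539.41 km
PM-80→FT2: c = 0.192978 rad, d = 1228.69 km
Total = 1928.86 + 1539.41 + 1228.69 = 4696.95 km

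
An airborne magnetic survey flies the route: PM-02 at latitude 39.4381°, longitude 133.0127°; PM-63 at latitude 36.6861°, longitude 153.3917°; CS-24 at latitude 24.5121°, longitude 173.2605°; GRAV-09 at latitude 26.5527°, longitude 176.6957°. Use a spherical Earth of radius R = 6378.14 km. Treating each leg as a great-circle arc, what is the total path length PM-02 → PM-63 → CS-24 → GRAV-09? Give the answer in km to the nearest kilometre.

4550 km

PM-02→PM-63: c = 0.283499 rad, d = 1808.20 km
PM-63→CS-24: c = 0.365127 rad, d = 2328.83 km
CS-24→GRAV-09: c = 0.064766 rad, d = 413.09 km
Total = 1808.20 + 2328.83 + 413.09 = 4550.12 km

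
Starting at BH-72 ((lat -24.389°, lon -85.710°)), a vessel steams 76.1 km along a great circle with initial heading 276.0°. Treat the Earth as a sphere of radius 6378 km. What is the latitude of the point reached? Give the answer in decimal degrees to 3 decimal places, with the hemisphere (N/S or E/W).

24.316°S

δ = d/R = 76.1/6378 = 0.011932 rad
φ₂ = arcsin(sin φ₁ cos δ + cos φ₁ sin δ cos θ)
   = arcsin(-0.41293·0.99993 + 0.91076·0.01193·0.10453) = -24.31571°
λ₂ = λ₁ + atan2(sin θ sin δ cos φ₁, cos δ − sin φ₁ sin φ₂) = -86.45607°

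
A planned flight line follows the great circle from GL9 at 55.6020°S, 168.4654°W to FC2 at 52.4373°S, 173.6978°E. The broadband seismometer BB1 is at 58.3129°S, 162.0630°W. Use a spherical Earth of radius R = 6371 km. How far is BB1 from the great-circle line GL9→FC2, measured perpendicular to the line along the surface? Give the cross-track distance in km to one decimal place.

δ₁₃ = central angle GL9→BB1 = 0.077089 rad  (haversine)
θ₁₃ = bearing GL9→BB1 = 130.484°,  θ₁₂ = bearing GL9→FC2 = 279.434°
dₓₜ = R·arcsin(sin δ₁₃ · sin(θ₁₃ − θ₁₂)) = 6371·arcsin(0.07701·sin(-148.950°)) = -253.138 km
|dₓₜ| = 253.138 km

253.1 km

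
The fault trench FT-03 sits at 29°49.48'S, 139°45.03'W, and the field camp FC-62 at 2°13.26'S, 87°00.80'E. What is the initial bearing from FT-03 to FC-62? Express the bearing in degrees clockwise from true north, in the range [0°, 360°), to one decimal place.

242.8°

FT-03: φ = -29.82467°, λ = -139.75050°
FC-62: φ = -2.22100°, λ = +87.01333°
Δλ = -133.2362°
y = sin Δλ · cos φ₂ = -0.727989
x = cos φ₁ sin φ₂ − sin φ₁ cos φ₂ cos Δλ = -0.374052
θ = atan2(y, x) = -117.1948° → 242.8052° (mod 360°)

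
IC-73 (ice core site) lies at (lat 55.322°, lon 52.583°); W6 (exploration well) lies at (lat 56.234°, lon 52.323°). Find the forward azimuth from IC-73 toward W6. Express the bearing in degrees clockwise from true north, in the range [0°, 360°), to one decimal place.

351.0°

Δλ = -0.2600°
y = sin Δλ · cos φ₂ = -0.002522
x = cos φ₁ sin φ₂ − sin φ₁ cos φ₂ cos Δλ = 0.015921
θ = atan2(y, x) = -9.0015° → 350.9985° (mod 360°)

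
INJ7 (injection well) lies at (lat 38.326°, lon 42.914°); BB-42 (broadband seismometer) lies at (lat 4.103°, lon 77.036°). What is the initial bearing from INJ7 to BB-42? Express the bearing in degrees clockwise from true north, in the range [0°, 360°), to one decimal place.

129.2°

Δλ = 34.1220°
y = sin Δλ · cos φ₂ = 0.559519
x = cos φ₁ sin φ₂ − sin φ₁ cos φ₂ cos Δλ = -0.455930
θ = atan2(y, x) = 129.1752° → 129.1752° (mod 360°)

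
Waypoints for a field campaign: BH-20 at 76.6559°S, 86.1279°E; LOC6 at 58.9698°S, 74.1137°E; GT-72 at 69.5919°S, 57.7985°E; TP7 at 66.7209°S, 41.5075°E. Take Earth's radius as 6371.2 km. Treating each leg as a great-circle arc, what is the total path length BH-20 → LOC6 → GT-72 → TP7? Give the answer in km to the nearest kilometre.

4173 km

BH-20→LOC6: c = 0.317146 rad, d = 2020.60 km
LOC6→GT-72: c = 0.221241 rad, d = 1409.57 km
GT-72→TP7: c = 0.116585 rad, d = 742.79 km
Total = 2020.60 + 1409.57 + 742.79 = 4172.97 km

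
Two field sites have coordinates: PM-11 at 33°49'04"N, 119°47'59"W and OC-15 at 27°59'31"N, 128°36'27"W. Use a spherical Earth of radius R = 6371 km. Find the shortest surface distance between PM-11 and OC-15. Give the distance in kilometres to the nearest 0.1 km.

PM-11: φ = +33.81778°, λ = -119.79972°
OC-15: φ = +27.99194°, λ = -128.60750°
Δφ = -5.8258°,  Δλ = -8.8078°
a = sin²(Δφ/2) + cos φ₁ cos φ₂ sin²(Δλ/2) = 0.006908
c = 2·arcsin(√a) = 0.166421 rad = 9.5352°
d = R·c = 6371 × 0.166421 = 1060.3 km

1060.3 km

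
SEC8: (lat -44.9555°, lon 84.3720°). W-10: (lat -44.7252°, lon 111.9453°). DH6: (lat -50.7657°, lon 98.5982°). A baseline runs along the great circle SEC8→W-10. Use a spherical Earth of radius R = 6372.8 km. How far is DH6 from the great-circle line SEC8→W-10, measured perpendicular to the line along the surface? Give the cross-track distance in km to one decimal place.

566.3 km

δ₁₃ = central angle SEC8→DH6 = 0.194541 rad  (haversine)
θ₁₃ = bearing SEC8→DH6 = 126.481°,  θ₁₂ = bearing SEC8→W-10 = 99.155°
dₓₜ = R·arcsin(sin δ₁₃ · sin(θ₁₃ − θ₁₂)) = 6372.8·arcsin(0.19332·sin(27.327°)) = 566.297 km
|dₓₜ| = 566.297 km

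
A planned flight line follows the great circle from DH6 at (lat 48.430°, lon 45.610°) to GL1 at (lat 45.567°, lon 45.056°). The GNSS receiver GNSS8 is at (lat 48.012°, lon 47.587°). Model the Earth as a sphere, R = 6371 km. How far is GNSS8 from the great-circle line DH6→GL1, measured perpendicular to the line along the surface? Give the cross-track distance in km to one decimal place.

151.7 km

δ₁₃ = central angle DH6→GNSS8 = 0.024118 rad  (haversine)
θ₁₃ = bearing DH6→GNSS8 = 106.868°,  θ₁₂ = bearing DH6→GL1 = 187.722°
dₓₜ = R·arcsin(sin δ₁₃ · sin(θ₁₃ − θ₁₂)) = 6371·arcsin(0.02412·sin(-80.854°)) = -151.704 km
|dₓₜ| = 151.704 km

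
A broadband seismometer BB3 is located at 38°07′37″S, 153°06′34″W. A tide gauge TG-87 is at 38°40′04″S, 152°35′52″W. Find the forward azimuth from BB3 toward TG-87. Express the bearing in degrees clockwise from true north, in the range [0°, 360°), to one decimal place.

143.6°

BB3: φ = -38.12694°, λ = -153.10944°
TG-87: φ = -38.66778°, λ = -152.59778°
Δλ = 0.5117°
y = sin Δλ · cos φ₂ = 0.006972
x = cos φ₁ sin φ₂ − sin φ₁ cos φ₂ cos Δλ = -0.009458
θ = atan2(y, x) = 143.6033° → 143.6033° (mod 360°)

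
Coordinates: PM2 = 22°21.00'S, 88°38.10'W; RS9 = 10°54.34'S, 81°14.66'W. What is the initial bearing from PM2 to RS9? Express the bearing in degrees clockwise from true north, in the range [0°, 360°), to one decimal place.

32.9°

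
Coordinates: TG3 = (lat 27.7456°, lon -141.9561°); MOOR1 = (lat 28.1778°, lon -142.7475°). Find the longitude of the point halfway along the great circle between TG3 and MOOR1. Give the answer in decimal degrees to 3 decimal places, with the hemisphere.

Bx = cos φ₂ cos Δλ = 0.881402,  By = cos φ₂ sin Δλ = -0.012175
φₘ = atan2(sin φ₁ + sin φ₂, √((cos φ₁ + Bx)² + By²)) = 27.96227°
λₘ = λ₁ + atan2(By, cos φ₁ + Bx) = -142.35101°

142.351°W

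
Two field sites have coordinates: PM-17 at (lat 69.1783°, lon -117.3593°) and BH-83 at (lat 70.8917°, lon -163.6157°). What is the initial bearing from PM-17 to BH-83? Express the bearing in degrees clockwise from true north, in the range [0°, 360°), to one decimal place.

Δλ = -46.2564°
y = sin Δλ · cos φ₂ = -0.236495
x = cos φ₁ sin φ₂ − sin φ₁ cos φ₂ cos Δλ = 0.124314
θ = atan2(y, x) = -62.2712° → 297.7288° (mod 360°)

297.7°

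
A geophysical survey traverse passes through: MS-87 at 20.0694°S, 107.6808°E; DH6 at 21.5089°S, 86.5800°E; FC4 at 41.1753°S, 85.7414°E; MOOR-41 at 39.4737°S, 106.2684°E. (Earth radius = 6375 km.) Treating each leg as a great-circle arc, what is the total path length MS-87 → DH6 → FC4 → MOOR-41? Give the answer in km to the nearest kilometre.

MS-87→DH6: c = 0.344956 rad, d = 2199.09 km
DH6→FC4: c = 0.343466 rad, d = 2189.60 km
FC4→MOOR-41: c = 0.274103 rad, d = 1747.41 km
Total = 2199.09 + 2189.60 + 1747.41 = 6136.10 km

6136 km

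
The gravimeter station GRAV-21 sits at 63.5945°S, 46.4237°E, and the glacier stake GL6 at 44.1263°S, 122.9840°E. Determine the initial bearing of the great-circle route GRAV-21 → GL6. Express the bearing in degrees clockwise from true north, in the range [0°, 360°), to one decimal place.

102.9°

Δλ = 76.5603°
y = sin Δλ · cos φ₂ = 0.698150
x = cos φ₁ sin φ₂ − sin φ₁ cos φ₂ cos Δλ = -0.160206
θ = atan2(y, x) = 102.9240° → 102.9240° (mod 360°)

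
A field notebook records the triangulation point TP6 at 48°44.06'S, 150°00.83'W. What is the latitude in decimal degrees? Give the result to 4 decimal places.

48.7343°S

48° + 44.06′/60 = 48 + 0.73433 = 48.7343°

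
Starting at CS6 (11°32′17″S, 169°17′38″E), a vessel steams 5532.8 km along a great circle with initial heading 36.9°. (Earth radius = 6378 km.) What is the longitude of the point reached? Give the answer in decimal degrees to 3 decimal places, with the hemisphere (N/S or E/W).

159.490°W

CS6: φ = -11.53806°, λ = +169.29389°
δ = d/R = 5532.8/6378 = 0.867482 rad
φ₂ = arcsin(sin φ₁ cos δ + cos φ₁ sin δ cos θ)
   = arcsin(-0.20002·0.64675 + 0.97979·0.76270·0.79968) = 27.91976°
λ₂ = λ₁ + atan2(sin θ sin δ cos φ₁, cos δ − sin φ₁ sin φ₂) = -159.49009°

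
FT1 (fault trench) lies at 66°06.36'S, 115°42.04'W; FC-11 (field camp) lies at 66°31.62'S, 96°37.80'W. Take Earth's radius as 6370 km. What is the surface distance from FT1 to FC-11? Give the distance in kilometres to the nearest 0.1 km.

FT1: φ = -66.10600°, λ = -115.70067°
FC-11: φ = -66.52700°, λ = -96.63000°
Δφ = -0.4210°,  Δλ = 19.0707°
a = sin²(Δφ/2) + cos φ₁ cos φ₂ sin²(Δλ/2) = 0.004441
c = 2·arcsin(√a) = 0.133379 rad = 7.6420°
d = R·c = 6370 × 0.133379 = 849.6 km

849.6 km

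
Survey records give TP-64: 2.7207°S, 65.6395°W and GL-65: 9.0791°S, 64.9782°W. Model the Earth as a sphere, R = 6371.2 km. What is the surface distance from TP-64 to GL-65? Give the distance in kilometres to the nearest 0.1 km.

710.8 km

Δφ = -6.3584°,  Δλ = 0.6613°
a = sin²(Δφ/2) + cos φ₁ cos φ₂ sin²(Δλ/2) = 0.003109
c = 2·arcsin(√a) = 0.111567 rad = 6.3923°
d = R·c = 6371.2 × 0.111567 = 710.8 km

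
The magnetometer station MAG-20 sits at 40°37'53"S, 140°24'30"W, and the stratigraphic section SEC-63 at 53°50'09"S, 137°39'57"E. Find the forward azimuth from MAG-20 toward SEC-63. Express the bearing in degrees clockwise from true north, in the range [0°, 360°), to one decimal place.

MAG-20: φ = -40.63139°, λ = -140.40833°
SEC-63: φ = -53.83583°, λ = +137.66583°
Δλ = -81.9258°
y = sin Δλ · cos φ₂ = -0.584251
x = cos φ₁ sin φ₂ − sin φ₁ cos φ₂ cos Δλ = -0.558722
θ = atan2(y, x) = -133.7205° → 226.2795° (mod 360°)

226.3°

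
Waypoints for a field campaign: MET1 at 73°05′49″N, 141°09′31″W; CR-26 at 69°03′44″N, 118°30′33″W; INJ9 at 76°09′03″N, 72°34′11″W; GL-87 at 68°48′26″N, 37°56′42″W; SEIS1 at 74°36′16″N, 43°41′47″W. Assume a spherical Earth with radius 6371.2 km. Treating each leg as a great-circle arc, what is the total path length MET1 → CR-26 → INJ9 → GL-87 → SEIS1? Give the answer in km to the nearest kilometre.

4642 km

MET1: φ = +73.09694°, λ = -141.15861°
CR-26: φ = +69.06222°, λ = -118.50917°
INJ9: φ = +76.15083°, λ = -72.56972°
GL-87: φ = +68.80722°, λ = -37.94500°
SEIS1: φ = +74.60444°, λ = -43.69639°
MET1→CR-26: c = 0.144982 rad, d = 923.71 km
CR-26→INJ9: c = 0.260338 rad, d = 1658.67 km
INJ9→GL-87: c = 0.217353 rad, d = 1384.80 km
GL-87→SEIS1: c = 0.105856 rad, d = 674.43 km
Total = 923.71 + 1658.67 + 1384.80 + 674.43 = 4641.60 km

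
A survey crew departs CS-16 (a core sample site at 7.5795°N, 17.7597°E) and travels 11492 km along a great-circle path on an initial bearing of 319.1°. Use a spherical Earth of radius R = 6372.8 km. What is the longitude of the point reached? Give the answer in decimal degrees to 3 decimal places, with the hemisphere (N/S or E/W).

99.296°W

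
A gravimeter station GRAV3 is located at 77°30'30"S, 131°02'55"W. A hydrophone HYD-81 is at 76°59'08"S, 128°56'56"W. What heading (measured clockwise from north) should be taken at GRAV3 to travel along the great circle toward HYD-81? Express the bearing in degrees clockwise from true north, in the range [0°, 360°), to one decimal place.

42.6°

GRAV3: φ = -77.50833°, λ = -131.04861°
HYD-81: φ = -76.98556°, λ = -128.94889°
Δλ = 2.0997°
y = sin Δλ · cos φ₂ = 0.008251
x = cos φ₁ sin φ₂ − sin φ₁ cos φ₂ cos Δλ = 0.008976
θ = atan2(y, x) = 42.5885° → 42.5885° (mod 360°)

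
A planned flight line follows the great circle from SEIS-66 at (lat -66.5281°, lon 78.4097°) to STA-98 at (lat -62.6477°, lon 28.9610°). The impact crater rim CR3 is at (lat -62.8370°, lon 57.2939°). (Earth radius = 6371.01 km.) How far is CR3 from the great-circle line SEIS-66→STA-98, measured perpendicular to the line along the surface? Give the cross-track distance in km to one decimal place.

δ₁₃ = central angle SEIS-66→CR3 = 0.169221 rad  (haversine)
θ₁₃ = bearing SEIS-66→CR3 = 282.433°,  θ₁₂ = bearing SEIS-66→STA-98 = 257.128°
dₓₜ = R·arcsin(sin δ₁₃ · sin(θ₁₃ − θ₁₂)) = 6371.01·arcsin(0.16841·sin(25.305°)) = 459.027 km
|dₓₜ| = 459.027 km

459.0 km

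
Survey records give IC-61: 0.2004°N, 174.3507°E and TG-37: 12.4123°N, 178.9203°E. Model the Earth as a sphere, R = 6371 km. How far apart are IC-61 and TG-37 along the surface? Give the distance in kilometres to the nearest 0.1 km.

1448.4 km

Δφ = 12.2119°,  Δλ = 4.5696°
a = sin²(Δφ/2) + cos φ₁ cos φ₂ sin²(Δλ/2) = 0.012866
c = 2·arcsin(√a) = 0.227348 rad = 13.0261°
d = R·c = 6371 × 0.227348 = 1448.4 km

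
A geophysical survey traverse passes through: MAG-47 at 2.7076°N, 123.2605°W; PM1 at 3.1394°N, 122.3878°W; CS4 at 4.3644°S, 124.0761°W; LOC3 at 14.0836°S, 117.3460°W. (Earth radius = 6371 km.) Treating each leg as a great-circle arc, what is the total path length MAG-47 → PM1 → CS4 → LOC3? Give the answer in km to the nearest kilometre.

MAG-47→PM1: c = 0.016976 rad, d = 108.16 km
PM1→CS4: c = 0.134235 rad, d = 855.21 km
CS4→LOC3: c = 0.205384 rad, d = 1308.50 km
Total = 108.16 + 855.21 + 1308.50 = 2271.87 km

2272 km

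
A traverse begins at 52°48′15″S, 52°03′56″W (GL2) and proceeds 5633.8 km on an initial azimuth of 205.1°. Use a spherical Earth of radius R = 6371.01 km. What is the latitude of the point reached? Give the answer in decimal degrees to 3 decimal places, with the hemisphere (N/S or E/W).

68.177°S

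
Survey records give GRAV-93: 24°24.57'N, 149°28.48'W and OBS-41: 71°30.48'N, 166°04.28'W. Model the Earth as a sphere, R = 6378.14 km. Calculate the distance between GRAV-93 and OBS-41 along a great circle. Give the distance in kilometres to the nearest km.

GRAV-93: φ = +24.40950°, λ = -149.47467°
OBS-41: φ = +71.50800°, λ = -166.07133°
Δφ = 47.0985°,  Δλ = -16.5967°
a = sin²(Δφ/2) + cos φ₁ cos φ₂ sin²(Δλ/2) = 0.165646
c = 2·arcsin(√a) = 0.838327 rad = 48.0326°
d = R·c = 6378.14 × 0.838327 = 5347.0 km

5347 km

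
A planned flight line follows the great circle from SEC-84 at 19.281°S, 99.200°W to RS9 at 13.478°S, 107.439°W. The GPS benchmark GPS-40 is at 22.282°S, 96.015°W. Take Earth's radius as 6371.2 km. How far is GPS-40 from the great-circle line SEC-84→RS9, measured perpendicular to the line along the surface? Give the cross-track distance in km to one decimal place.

87.3 km

δ₁₃ = central angle SEC-84→GPS-40 = 0.073780 rad  (haversine)
θ₁₃ = bearing SEC-84→GPS-40 = 135.777°,  θ₁₂ = bearing SEC-84→RS9 = 305.060°
dₓₜ = R·arcsin(sin δ₁₃ · sin(θ₁₃ − θ₁₂)) = 6371.2·arcsin(0.07371·sin(-169.282°)) = -87.341 km
|dₓₜ| = 87.341 km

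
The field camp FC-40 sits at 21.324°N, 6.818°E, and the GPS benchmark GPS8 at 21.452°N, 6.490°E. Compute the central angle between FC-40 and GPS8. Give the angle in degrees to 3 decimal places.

Δφ = 0.1280°,  Δλ = -0.3280°
a = sin²(Δφ/2) + cos φ₁ cos φ₂ sin²(Δλ/2) = 0.000008
c = 2·arcsin(√a) = 0.005780 rad = 0.3311°

0.331°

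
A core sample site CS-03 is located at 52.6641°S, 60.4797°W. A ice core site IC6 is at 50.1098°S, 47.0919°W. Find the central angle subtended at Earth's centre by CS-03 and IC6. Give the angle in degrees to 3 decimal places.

8.722°

Δφ = 2.5543°,  Δλ = 13.3878°
a = sin²(Δφ/2) + cos φ₁ cos φ₂ sin²(Δλ/2) = 0.005782
c = 2·arcsin(√a) = 0.152221 rad = 8.7216°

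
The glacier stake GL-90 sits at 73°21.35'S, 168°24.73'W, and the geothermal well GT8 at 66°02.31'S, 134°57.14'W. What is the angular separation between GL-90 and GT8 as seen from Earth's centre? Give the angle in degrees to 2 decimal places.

13.45°

GL-90: φ = -73.35583°, λ = -168.41217°
GT8: φ = -66.03850°, λ = -134.95233°
Δφ = 7.3173°,  Δλ = 33.4598°
a = sin²(Δφ/2) + cos φ₁ cos φ₂ sin²(Δλ/2) = 0.013711
c = 2·arcsin(√a) = 0.234727 rad = 13.4489°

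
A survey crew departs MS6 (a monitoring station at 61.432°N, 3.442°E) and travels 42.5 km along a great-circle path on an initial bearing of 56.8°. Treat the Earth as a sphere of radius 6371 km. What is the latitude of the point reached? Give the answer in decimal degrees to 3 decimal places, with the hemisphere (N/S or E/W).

61.640°N

δ = d/R = 42.5/6371 = 0.006671 rad
φ₂ = arcsin(sin φ₁ cos δ + cos φ₁ sin δ cos θ)
   = arcsin(0.87825·0.99998 + 0.47820·0.00667·0.54756) = 61.63963°
λ₂ = λ₁ + atan2(sin θ sin δ cos φ₁, cos δ − sin φ₁ sin φ₂) = 4.11530°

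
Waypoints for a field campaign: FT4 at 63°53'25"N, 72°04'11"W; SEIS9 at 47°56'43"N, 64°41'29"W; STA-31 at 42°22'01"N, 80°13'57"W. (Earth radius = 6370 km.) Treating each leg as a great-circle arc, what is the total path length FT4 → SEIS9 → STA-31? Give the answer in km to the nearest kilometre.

FT4: φ = +63.89028°, λ = -72.06972°
SEIS9: φ = +47.94528°, λ = -64.69139°
STA-31: φ = +42.36694°, λ = -80.23250°
FT4→SEIS9: c = 0.287044 rad, d = 1828.47 km
SEIS9→STA-31: c = 0.214092 rad, d = 1363.77 km
Total = 1828.47 + 1363.77 = 3192.24 km

3192 km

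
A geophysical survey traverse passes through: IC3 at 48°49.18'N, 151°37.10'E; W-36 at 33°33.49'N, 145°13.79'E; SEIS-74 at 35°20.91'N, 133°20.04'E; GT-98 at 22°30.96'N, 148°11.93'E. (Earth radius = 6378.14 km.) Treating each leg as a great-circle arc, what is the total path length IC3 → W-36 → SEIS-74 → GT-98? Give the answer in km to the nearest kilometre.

4918 km

IC3: φ = +48.81967°, λ = +151.61833°
W-36: φ = +33.55817°, λ = +145.22983°
SEIS-74: φ = +35.34850°, λ = +133.33400°
GT-98: φ = +22.51600°, λ = +148.19883°
IC3→W-36: c = 0.279015 rad, d = 1779.59 km
W-36→SEIS-74: c = 0.173917 rad, d = 1109.26 km
SEIS-74→GT-98: c = 0.318176 rad, d = 2029.37 km
Total = 1779.59 + 1109.26 + 2029.37 = 4918.23 km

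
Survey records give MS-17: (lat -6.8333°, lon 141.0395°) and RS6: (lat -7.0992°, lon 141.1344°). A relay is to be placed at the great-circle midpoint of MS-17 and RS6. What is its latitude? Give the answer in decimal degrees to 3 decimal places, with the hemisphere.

Bx = cos φ₂ cos Δλ = 0.992332,  By = cos φ₂ sin Δλ = 0.001644
φₘ = atan2(sin φ₁ + sin φ₂, √((cos φ₁ + Bx)² + By²)) = -6.96625°
λₘ = λ₁ + atan2(By, cos φ₁ + Bx) = 141.08694°

6.966°S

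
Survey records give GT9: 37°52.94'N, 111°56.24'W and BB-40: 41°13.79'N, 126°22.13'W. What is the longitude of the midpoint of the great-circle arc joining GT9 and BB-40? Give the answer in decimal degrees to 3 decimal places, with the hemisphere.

GT9: φ = +37.88233°, λ = -111.93733°
BB-40: φ = +41.22983°, λ = -126.36883°
Bx = cos φ₂ cos Δλ = 0.728341,  By = cos φ₂ sin Δλ = -0.187433
φₘ = atan2(sin φ₁ + sin φ₂, √((cos φ₁ + Bx)² + By²)) = 39.77981°
λₘ = λ₁ + atan2(By, cos φ₁ + Bx) = -118.97800°

118.978°W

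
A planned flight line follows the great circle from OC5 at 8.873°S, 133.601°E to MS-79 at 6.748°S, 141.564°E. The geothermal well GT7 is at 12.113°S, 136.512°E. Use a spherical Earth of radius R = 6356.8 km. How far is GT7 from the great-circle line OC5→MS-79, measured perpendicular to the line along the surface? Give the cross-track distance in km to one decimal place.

428.4 km

δ₁₃ = central angle OC5→GT7 = 0.075450 rad  (haversine)
θ₁₃ = bearing OC5→GT7 = 138.797°,  θ₁₂ = bearing OC5→MS-79 = 75.491°
dₓₜ = R·arcsin(sin δ₁₃ · sin(θ₁₃ − θ₁₂)) = 6356.8·arcsin(0.07538·sin(63.306°)) = 428.420 km
|dₓₜ| = 428.420 km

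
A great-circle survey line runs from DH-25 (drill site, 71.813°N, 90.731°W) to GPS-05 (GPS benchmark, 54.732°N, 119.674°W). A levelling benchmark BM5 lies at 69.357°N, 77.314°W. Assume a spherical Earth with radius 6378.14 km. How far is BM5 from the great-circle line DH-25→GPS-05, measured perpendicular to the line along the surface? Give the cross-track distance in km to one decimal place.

δ₁₃ = central angle DH-25→BM5 = 0.088593 rad  (haversine)
θ₁₃ = bearing DH-25→BM5 = 112.396°,  θ₁₂ = bearing DH-25→GPS-05 = 231.132°
dₓₜ = R·arcsin(sin δ₁₃ · sin(θ₁₃ − θ₁₂)) = 6378.14·arcsin(0.08848·sin(-118.736°)) = -495.318 km
|dₓₜ| = 495.318 km

495.3 km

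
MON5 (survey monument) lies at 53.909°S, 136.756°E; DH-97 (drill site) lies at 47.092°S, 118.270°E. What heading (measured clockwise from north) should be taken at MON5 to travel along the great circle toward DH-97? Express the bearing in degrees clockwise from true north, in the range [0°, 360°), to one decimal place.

Δλ = -18.4860°
y = sin Δλ · cos φ₂ = -0.215871
x = cos φ₁ sin φ₂ − sin φ₁ cos φ₂ cos Δλ = 0.090311
θ = atan2(y, x) = -67.2977° → 292.7023° (mod 360°)

292.7°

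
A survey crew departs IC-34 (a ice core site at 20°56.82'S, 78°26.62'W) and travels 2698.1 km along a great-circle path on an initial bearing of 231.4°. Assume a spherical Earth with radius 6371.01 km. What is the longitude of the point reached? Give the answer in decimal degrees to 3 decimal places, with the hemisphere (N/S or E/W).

101.359°W

IC-34: φ = -20.94700°, λ = -78.44367°
δ = d/R = 2698.1/6371.01 = 0.423496 rad
φ₂ = arcsin(sin φ₁ cos δ + cos φ₁ sin δ cos θ)
   = arcsin(-0.35750·0.91166 + 0.93391·0.41095·-0.62388) = -34.42737°
λ₂ = λ₁ + atan2(sin θ sin δ cos φ₁, cos δ − sin φ₁ sin φ₂) = -101.35874°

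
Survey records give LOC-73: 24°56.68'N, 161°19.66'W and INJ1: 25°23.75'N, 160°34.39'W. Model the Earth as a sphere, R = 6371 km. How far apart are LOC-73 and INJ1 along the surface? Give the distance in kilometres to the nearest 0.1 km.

91.0 km

LOC-73: φ = +24.94467°, λ = -161.32767°
INJ1: φ = +25.39583°, λ = -160.57317°
Δφ = 0.4512°,  Δλ = 0.7545°
a = sin²(Δφ/2) + cos φ₁ cos φ₂ sin²(Δλ/2) = 0.000051
c = 2·arcsin(√a) = 0.014284 rad = 0.8184°
d = R·c = 6371 × 0.014284 = 91.0 km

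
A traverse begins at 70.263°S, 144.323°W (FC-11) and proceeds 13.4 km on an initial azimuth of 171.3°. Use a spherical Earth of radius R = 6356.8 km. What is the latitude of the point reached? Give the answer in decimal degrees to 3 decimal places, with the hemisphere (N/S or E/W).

δ = d/R = 13.4/6356.8 = 0.002108 rad
φ₂ = arcsin(sin φ₁ cos δ + cos φ₁ sin δ cos θ)
   = arcsin(-0.94125·1.00000 + 0.33770·0.00211·-0.98849) = -70.38238°
λ₂ = λ₁ + atan2(sin θ sin δ cos φ₁, cos δ − sin φ₁ sin φ₂) = -144.26859°

70.382°S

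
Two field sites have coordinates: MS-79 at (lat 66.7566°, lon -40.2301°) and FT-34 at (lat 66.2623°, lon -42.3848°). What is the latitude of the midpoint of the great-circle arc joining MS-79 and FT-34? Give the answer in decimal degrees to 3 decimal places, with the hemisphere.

Bx = cos φ₂ cos Δλ = 0.402266,  By = cos φ₂ sin Δλ = -0.015135
φₘ = atan2(sin φ₁ + sin φ₂, √((cos φ₁ + Bx)² + By²)) = 66.51315°
λₘ = λ₁ + atan2(By, cos φ₁ + Bx) = -41.31814°

66.513°N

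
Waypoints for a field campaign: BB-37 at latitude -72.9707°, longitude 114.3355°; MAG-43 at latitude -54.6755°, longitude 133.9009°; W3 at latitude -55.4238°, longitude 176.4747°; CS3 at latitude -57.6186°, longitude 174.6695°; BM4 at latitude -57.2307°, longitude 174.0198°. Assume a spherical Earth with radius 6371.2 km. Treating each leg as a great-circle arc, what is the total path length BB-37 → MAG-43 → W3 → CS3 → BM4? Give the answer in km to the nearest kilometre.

5221 km

BB-37→MAG-43: c = 0.349119 rad, d = 2224.31 km
MAG-43→W3: c = 0.419185 rad, d = 2670.71 km
W3→CS3: c = 0.042061 rad, d = 267.98 km
CS3→BM4: c = 0.009116 rad, d = 58.08 km
Total = 2224.31 + 2670.71 + 267.98 + 58.08 = 5221.08 km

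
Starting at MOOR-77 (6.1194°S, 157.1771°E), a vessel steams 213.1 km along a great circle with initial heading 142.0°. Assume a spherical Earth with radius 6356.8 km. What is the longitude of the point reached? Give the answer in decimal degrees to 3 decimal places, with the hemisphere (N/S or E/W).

δ = d/R = 213.1/6356.8 = 0.033523 rad
φ₂ = arcsin(sin φ₁ cos δ + cos φ₁ sin δ cos θ)
   = arcsin(-0.10660·0.99944 + 0.99430·0.03352·-0.78801) = -7.63154°
λ₂ = λ₁ + atan2(sin θ sin δ cos φ₁, cos δ − sin φ₁ sin φ₂) = 158.37005°

158.370°E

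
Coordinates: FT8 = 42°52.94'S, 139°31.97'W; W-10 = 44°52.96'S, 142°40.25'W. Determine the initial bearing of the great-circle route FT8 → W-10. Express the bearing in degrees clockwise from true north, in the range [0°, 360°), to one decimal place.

227.4°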